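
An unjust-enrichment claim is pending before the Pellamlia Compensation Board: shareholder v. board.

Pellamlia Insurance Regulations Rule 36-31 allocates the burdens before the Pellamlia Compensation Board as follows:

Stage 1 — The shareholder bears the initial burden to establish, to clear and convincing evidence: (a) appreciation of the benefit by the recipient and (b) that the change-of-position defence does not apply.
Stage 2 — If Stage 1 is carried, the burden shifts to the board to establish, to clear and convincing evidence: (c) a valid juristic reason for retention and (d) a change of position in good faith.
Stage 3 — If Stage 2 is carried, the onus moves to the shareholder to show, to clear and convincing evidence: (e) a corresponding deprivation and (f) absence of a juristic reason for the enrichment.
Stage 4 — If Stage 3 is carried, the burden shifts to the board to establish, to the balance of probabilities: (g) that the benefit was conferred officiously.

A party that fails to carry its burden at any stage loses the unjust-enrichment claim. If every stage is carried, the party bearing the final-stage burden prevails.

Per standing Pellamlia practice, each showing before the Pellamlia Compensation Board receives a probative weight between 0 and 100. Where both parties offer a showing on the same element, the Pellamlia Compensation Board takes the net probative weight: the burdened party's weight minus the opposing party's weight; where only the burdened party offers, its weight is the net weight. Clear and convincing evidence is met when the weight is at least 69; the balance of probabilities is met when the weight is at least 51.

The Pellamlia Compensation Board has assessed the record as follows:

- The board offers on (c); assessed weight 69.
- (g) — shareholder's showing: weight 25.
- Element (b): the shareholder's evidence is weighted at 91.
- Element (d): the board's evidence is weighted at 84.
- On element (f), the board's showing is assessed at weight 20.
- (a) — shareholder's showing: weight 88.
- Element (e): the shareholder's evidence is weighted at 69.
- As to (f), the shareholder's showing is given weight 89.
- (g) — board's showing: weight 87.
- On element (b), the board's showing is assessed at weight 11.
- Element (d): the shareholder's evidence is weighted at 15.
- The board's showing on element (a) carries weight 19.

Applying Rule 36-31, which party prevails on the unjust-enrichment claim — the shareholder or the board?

board

At Stage 1 the shareholder must meet clear and convincing evidence (weight is at least 69): on (a) the weight is 88 less the opposing 19 gives net 69, ≥ 69, so (a) meets the standard; on (b) the weight is 91 less the opposing 11 gives net 80, which does reach 69, so (b) meets the standard.
  The shareholder carries Stage 1; the board now bears the burden.
At Stage 2 the board must meet clear and convincing evidence (weight is at least 69): on (c) the weight is 69, which does reach 69, so (c) meets the standard; on (d) the weight is 84 less the opposing 15 gives net 69, ≥ 69, so (d) meets the standard.
  Stage 2 carried; the burden shifts to the shareholder.
At Stage 3 the shareholder must meet clear and convincing evidence (weight is at least 69): on (e) the weight is 69, ≥ 69, so (e) meets the standard; on (f) the weight is 89 less the opposing 20 gives net 69, which does reach 69, so (f) meets the standard.
  Stage 3 is satisfied; the onus moves to the board.
At Stage 4 the board must meet the balance of probabilities (weight is at least 51): on (g) the weight is 87 less the opposing 25 gives net 62, ≥ 51, so (g) meets the standard.
  The board carries the last stage.
Every stage carried; the board prevails.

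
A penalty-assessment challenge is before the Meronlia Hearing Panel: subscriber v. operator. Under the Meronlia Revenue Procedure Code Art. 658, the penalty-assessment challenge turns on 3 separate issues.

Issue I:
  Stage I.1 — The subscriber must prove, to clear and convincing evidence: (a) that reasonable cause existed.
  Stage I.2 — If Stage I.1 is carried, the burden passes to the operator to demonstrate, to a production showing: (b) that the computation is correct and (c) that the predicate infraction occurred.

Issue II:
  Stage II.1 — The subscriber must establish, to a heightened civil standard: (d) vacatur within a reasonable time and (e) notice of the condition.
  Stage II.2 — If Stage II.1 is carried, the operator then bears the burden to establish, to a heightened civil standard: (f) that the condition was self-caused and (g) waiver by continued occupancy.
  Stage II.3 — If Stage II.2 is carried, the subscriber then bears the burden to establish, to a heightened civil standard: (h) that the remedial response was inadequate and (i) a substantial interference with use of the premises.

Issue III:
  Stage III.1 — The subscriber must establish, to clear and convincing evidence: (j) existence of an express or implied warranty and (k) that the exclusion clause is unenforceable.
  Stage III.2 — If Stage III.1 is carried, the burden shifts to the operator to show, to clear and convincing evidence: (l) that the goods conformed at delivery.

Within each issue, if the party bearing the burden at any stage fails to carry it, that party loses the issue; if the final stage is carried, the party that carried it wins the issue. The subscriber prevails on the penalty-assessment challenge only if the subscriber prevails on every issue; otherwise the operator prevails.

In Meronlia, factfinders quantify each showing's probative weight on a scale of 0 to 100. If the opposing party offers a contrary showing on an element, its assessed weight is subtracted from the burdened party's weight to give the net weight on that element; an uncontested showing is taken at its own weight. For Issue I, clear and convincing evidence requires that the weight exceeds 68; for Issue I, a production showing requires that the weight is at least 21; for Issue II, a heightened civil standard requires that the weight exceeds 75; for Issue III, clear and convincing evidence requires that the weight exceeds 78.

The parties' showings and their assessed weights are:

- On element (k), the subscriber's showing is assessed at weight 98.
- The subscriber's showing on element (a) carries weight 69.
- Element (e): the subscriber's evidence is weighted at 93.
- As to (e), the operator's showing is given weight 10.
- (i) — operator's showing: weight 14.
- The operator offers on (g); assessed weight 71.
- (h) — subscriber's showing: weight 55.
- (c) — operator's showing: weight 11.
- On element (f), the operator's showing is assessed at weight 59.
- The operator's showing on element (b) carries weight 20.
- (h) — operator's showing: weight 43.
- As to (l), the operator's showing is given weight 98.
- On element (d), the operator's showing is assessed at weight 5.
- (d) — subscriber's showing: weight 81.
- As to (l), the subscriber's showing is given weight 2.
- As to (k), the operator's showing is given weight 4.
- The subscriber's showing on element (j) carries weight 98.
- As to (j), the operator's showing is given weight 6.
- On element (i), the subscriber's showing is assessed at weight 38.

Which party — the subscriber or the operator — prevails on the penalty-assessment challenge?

operator

— Issue I —
At Stage I.1 the subscriber must meet clear and convincing evidence (weight exceeds 68): on (a) the weight is 69, > 68, so (a) meets the standard.
  Stage I.1 is satisfied; the onus moves to the operator.
At Stage I.2 the operator must meet a production showing (weight is at least 21): on (b) the weight is 20, which does not reach 21, so (b) does not meet the standard; on (c) the weight is 11, < 21, so (c) does not meet the standard.
  The operator does not carry Stage I.2.
So the subscriber prevails on this issue.
— Issue II —
Stage II.1 (subscriber, a heightened civil standard, weight exceeds 75): (d) net 81−5=76 > 75 — meets; (e) net 93−10=83 > 75 — meets.
  The subscriber carries Stage II.1; the operator now bears the burden.
Stage II.2 (operator, a heightened civil standard, weight exceeds 75): (f) 59 ≤ 75 — fails; (g) 71 ≤ 75 — fails.
  The operator does not carry Stage II.2.
The subscriber prevails on this issue.
— Issue III —
At Stage III.1 the subscriber must meet clear and convincing evidence (weight exceeds 78): on (j) the weight is 98 less the opposing 6 gives net 92, which does exceed 78, so (j) meets the standard; on (k) the weight is 98 less the opposing 4 gives net 94, which does exceed 78, so (k) meets the standard.
  All elements met. The burden passes to the operator.
At Stage III.2 the operator must meet clear and convincing evidence (weight exceeds 78): on (l) the weight is 98 less the opposing 2 gives net 96, which does exceed 78, so (l) meets the standard.
  The operator carries the last stage.
With every stage satisfied, the operator prevails on this issue.
Per-issue: Issue I → subscriber; Issue II → subscriber; Issue III → operator. The subscriber must prevail on every issue; overall, the operator prevails.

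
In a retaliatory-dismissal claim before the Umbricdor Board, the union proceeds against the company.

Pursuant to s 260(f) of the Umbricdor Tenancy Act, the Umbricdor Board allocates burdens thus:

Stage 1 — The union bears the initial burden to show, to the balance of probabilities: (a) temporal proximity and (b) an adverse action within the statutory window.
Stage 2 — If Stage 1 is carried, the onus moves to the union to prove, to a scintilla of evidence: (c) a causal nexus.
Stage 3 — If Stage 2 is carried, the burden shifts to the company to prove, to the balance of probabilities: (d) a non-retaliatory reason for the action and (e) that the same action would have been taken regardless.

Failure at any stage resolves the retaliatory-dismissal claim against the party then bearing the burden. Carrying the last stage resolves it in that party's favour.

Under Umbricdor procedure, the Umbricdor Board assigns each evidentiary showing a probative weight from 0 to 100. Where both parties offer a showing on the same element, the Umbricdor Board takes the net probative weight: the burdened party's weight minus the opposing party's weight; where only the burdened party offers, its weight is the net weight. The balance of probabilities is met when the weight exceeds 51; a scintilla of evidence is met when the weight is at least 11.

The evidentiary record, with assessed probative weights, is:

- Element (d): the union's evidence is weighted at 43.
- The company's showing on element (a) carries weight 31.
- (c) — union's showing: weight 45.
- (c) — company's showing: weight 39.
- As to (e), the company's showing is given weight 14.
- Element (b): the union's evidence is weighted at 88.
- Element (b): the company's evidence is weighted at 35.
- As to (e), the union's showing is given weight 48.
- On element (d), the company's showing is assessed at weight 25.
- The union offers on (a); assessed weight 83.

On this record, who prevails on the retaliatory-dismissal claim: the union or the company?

company

At Stage 1 the union must meet the balance of probabilities (weight exceeds 51): on (a) the weight is 83 less the opposing 31 gives net 52, which does exceed 51, so (a) meets the standard; on (b) the weight is 88 less the opposing 35 gives net 53, which does exceed 51, so (b) meets the standard.
  Stage 1 is satisfied; the union continues to bear the burden.
At Stage 2 the union must meet a scintilla of evidence (weight is at least 11): on (c) the weight is 45 less the opposing 39 gives net 6, < 11, so (c) does not meet the standard.
  The union does not carry Stage 2.
The analysis ends at Stage 2; the company prevails.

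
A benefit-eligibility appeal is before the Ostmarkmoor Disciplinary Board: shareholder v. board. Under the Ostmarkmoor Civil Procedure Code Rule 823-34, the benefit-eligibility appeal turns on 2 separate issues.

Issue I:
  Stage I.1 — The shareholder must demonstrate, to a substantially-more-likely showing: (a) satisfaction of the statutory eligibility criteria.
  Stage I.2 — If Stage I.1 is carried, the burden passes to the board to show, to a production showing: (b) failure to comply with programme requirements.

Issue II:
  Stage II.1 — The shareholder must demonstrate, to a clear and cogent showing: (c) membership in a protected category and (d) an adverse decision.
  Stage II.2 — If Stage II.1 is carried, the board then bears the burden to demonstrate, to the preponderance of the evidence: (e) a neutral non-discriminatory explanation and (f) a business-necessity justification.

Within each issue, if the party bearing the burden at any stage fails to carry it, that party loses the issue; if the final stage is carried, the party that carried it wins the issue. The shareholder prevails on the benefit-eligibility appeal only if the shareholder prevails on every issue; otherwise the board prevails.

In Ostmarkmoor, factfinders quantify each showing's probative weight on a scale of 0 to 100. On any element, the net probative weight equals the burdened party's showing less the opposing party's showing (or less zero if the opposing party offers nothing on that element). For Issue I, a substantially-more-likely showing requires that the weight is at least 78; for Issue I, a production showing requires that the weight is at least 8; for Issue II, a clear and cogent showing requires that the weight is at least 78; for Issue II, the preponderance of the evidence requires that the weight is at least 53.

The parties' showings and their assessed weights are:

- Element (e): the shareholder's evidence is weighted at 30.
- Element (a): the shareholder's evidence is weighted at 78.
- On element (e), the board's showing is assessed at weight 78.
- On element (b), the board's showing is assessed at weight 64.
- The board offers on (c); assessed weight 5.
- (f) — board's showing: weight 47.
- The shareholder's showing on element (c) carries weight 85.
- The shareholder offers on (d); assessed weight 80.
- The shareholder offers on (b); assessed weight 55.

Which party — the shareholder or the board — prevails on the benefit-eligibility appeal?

board

— Issue I —
Stage I.1 — burden on shareholder; standard: a substantially-more-likely showing (weight is at least 78).
    (a): 78 ≥ 78 [met]
  Stage I.1 is satisfied; the onus moves to the board.
Stage I.2 — burden on board; standard: a production showing (weight is at least 8).
    (b): 64 − 55 = 9 ≥ 8 [met]
  The board carries the last stage.
With every stage satisfied, the board prevails on this issue.
— Issue II —
Stage II.1 — burden on shareholder; standard: a clear and cogent showing (weight is at least 78).
    (c): 85 − 5 = 80 ≥ 78 [met]
    (d): 80 ≥ 78 [met]
  Stage II.1 carried; the burden shifts to the board.
Stage II.2 — burden on board; standard: the preponderance of the evidence (weight is at least 53).
    (e): 78 − 30 = 48 < 53 [not met]
    (f): 47 < 53 [not met]
  Not every element is met, so the board fails to carry Stage II.2.
So the shareholder prevails on this issue.
Per-issue: Issue I → board; Issue II → shareholder. The shareholder must prevail on every issue; overall, the board prevails.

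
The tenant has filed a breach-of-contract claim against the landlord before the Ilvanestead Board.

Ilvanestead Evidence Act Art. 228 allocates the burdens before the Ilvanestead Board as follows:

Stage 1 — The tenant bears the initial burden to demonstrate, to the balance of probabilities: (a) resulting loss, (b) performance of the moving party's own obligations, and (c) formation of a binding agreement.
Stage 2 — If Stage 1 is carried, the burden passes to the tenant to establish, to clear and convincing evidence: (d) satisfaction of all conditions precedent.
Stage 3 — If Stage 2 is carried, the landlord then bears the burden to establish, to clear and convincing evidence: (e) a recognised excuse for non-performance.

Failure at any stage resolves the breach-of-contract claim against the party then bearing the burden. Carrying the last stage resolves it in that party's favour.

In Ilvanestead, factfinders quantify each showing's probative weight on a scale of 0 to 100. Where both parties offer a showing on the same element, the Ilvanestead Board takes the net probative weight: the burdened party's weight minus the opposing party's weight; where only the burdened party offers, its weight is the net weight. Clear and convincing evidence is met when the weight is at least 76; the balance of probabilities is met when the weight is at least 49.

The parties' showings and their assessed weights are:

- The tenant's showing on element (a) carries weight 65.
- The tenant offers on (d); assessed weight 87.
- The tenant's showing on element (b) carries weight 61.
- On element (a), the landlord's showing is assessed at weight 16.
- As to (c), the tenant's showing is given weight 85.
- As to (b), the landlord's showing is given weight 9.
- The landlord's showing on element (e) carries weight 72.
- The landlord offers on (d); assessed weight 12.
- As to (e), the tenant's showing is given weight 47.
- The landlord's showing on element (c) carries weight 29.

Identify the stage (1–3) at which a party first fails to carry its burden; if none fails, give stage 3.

stage 2

At Stage 1 the tenant must meet the balance of probabilities (weight is at least 49): on (a) the weight is 65 less the opposing 16 gives net 49, ≥ 49, so (a) meets the standard; on (b) the weight is 61 less the opposing 9 gives net 52, which does reach 49, so (b) meets the standard; on (c) the weight is 85 less the opposing 29 gives net 56, ≥ 49, so (c) meets the standard.
  Stage 1 is satisfied; the tenant continues to bear the burden.
At Stage 2 the tenant must meet clear and convincing evidence (weight is at least 76): on (d) the weight is 87 less the opposing 12 gives net 75, < 76, so (d) does not meet the standard.
  Not every element is met, so the tenant fails to carry Stage 2.
The landlord prevails.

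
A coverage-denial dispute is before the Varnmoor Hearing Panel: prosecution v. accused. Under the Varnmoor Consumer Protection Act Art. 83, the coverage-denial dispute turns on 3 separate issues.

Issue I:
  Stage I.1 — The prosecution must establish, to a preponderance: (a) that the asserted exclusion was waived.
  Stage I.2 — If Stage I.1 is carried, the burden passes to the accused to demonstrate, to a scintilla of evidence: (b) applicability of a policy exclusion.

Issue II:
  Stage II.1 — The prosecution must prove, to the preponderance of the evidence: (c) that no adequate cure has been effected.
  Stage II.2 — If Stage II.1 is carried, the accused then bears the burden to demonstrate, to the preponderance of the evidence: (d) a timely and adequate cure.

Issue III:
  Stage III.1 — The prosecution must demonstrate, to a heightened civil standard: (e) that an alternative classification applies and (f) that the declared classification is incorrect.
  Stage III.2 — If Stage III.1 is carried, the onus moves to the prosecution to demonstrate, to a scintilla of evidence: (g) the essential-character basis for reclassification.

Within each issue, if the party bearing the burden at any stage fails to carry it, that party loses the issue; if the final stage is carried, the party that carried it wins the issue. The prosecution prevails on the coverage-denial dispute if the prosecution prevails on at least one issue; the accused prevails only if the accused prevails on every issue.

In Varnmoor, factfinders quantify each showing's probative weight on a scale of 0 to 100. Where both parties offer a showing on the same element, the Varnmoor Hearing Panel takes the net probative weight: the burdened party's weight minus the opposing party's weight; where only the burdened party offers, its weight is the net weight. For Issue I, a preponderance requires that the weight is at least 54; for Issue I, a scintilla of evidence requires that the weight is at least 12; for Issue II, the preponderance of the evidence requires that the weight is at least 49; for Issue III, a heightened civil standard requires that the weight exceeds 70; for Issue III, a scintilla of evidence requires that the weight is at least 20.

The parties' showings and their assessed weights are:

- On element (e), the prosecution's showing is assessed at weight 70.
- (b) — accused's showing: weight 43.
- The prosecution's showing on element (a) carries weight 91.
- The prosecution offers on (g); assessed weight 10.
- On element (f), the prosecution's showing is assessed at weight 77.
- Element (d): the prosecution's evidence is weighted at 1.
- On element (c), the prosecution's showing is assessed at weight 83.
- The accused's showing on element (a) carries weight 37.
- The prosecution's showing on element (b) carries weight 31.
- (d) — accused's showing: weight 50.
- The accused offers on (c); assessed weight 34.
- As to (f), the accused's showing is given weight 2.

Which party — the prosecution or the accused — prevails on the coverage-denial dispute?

accused

— Issue I —
Stage I.1 (prosecution, a preponderance, weight is at least 54): (a) net 91−37=54 ≥ 54 — meets.
  Stage I.1 carried; the burden shifts to the accused.
Stage I.2 (accused, a scintilla of evidence, weight is at least 12): (b) net 43−31=12 ≥ 12 — meets.
  All elements met at the final stage.
With every stage satisfied, the accused prevails on this issue.
— Issue II —
At Stage II.1 the prosecution must meet the preponderance of the evidence (weight is at least 49): on (c) the weight is 83 less the opposing 34 gives net 49, which does reach 49, so (c) meets the standard.
  The prosecution carries Stage II.1; the accused now bears the burden.
At Stage II.2 the accused must meet the preponderance of the evidence (weight is at least 49): on (d) the weight is 50 less the opposing 1 gives net 49, which does reach 49, so (d) meets the standard.
  Stage II.2 carried; the final stage is satisfied.
All stages carried — the accused prevails on this issue.
— Issue III —
At Stage III.1 the prosecution must meet a heightened civil standard (weight exceeds 70): on (e) the weight is 70, which does not exceed 70, so (e) does not meet the standard; on (f) the weight is 77 less the opposing 2 gives net 75, which does exceed 70, so (f) meets the standard.
  Not every element is met, so the prosecution fails to carry Stage III.1.
So the accused prevails on this issue.
Per-issue: Issue I → accused; Issue II → accused; Issue III → accused. The prosecution must prevail on at least one issue; overall, the accused prevails.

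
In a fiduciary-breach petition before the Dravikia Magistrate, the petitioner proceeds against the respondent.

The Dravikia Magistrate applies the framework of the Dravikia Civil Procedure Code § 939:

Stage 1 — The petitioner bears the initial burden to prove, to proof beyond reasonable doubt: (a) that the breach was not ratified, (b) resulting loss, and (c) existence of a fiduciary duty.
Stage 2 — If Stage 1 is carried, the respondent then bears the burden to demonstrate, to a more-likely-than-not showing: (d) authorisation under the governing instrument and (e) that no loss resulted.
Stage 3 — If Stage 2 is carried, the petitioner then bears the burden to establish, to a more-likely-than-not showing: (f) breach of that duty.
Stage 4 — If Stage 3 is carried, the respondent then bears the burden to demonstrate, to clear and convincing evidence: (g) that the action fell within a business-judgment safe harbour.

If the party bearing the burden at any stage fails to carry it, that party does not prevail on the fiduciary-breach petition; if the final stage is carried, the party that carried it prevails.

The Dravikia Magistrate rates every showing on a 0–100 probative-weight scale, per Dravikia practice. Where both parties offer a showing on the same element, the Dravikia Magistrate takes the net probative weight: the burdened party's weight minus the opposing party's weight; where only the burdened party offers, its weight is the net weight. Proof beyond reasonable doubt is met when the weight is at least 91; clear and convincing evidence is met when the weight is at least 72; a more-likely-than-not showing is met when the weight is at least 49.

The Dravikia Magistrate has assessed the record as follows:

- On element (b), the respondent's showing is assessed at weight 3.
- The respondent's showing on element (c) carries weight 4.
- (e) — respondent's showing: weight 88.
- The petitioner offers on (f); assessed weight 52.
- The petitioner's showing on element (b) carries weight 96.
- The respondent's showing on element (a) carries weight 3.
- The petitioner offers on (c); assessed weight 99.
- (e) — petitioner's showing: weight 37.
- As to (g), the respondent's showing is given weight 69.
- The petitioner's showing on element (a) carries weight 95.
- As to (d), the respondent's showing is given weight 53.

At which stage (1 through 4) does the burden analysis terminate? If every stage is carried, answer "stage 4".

Stage 1 (petitioner, proof beyond reasonable doubt, weight is at least 91): (a) net 95−3=92 ≥ 91 — meets; (b) net 96−3=93 ≥ 91 — meets; (c) net 99−4=95 ≥ 91 — meets.
  Stage 1 carried; the burden shifts to the respondent.
Stage 2 (respondent, a more-likely-than-not showing, weight is at least 49): (d) 53 ≥ 49 — meets; (e) net 88−37=51 ≥ 49 — meets.
  The respondent carries Stage 2; the petitioner now bears the burden.
Stage 3 (petitioner, a more-likely-than-not showing, weight is at least 49): (f) 52 ≥ 49 — meets.
  Stage 3 carried; the burden shifts to the respondent.
Stage 4 (respondent, clear and convincing evidence, weight is at least 72): (g) 69 < 72 — fails.
  The respondent does not carry Stage 4.
So the petitioner prevails.

stage 4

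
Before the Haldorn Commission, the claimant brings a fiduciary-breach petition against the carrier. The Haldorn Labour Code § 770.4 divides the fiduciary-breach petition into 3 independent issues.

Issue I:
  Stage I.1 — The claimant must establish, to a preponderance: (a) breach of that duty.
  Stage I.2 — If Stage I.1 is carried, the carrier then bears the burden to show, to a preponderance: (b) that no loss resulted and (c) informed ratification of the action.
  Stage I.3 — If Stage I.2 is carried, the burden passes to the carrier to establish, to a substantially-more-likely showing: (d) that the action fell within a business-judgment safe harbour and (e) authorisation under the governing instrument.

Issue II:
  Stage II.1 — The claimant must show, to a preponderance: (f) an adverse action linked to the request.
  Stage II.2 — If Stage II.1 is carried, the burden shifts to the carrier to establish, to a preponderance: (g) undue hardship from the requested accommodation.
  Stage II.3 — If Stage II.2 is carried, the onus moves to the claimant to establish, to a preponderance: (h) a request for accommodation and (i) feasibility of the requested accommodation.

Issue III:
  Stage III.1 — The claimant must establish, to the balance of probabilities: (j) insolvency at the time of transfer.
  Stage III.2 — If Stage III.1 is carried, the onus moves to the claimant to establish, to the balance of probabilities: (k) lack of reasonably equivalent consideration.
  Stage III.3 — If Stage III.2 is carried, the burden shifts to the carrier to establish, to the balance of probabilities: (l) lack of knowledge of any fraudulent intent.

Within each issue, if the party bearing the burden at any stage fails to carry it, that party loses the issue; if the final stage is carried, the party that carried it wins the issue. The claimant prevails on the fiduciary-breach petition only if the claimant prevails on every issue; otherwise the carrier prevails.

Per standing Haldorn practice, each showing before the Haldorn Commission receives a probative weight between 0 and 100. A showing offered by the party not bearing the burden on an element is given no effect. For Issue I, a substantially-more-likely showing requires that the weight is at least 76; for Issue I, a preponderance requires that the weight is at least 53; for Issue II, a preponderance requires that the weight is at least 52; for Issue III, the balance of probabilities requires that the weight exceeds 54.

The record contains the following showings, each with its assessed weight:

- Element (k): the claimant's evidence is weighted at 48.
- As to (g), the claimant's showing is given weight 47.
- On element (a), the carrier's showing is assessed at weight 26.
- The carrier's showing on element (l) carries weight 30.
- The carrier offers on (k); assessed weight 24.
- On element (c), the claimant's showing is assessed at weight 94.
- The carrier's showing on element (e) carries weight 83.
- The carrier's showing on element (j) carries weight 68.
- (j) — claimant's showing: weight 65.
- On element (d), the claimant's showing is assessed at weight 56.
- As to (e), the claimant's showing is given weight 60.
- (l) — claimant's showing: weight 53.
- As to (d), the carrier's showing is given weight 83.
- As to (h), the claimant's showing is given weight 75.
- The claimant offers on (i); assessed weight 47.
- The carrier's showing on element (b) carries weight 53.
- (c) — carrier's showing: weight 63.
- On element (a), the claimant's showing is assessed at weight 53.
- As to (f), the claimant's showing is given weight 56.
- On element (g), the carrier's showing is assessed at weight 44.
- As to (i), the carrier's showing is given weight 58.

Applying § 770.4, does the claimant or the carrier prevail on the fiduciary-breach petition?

— Issue I —
Stage I.1 (claimant, a preponderance, weight is at least 53): (a) 53 (carrier's 26 disregarded) ≥ 53 — meets.
  Stage I.1 carried; the burden shifts to the carrier.
Stage I.2 (carrier, a preponderance, weight is at least 53): (b) 53 ≥ 53 — meets; (c) 63 (claimant's 94 disregarded) ≥ 53 — meets.
  All elements met. The carrier retains the burden for Stage I.3.
Stage I.3 (carrier, a substantially-more-likely showing, weight is at least 76): (d) 83 (claimant's 56 disregarded) ≥ 76 — meets; (e) 83 (claimant's 60 disregarded) ≥ 76 — meets.
  Stage I.3 carried; the final stage is satisfied.
With every stage satisfied, the carrier prevails on this issue.
— Issue II —
Stage II.1 (claimant, a preponderance, weight is at least 52): (f) 56 ≥ 52 — meets.
  All elements met. The burden passes to the carrier.
Stage II.2 (carrier, a preponderance, weight is at least 52): (g) 44 (claimant's 47 disregarded) < 52 — fails.
  The carrier does not carry Stage II.2.
So the claimant prevails on this issue.
— Issue III —
At Stage III.1 the claimant must meet the balance of probabilities (weight exceeds 54): on (j) the weight is 65 (the carrier's 68 is given no effect), which does exceed 54, so (j) meets the standard.
  Stage III.1 carried; the burden remains with the claimant.
At Stage III.2 the claimant must meet the balance of probabilities (weight exceeds 54): on (k) the weight is 48 (the carrier's 24 is given no effect), which does not exceed 54, so (k) does not meet the standard.
  Stage III.2 not carried; the claimant fails its burden.
The carrier prevails on this issue.
Per-issue: Issue I → carrier; Issue II → claimant; Issue III → carrier. The claimant must prevail on every issue; overall, the carrier prevails.

carrier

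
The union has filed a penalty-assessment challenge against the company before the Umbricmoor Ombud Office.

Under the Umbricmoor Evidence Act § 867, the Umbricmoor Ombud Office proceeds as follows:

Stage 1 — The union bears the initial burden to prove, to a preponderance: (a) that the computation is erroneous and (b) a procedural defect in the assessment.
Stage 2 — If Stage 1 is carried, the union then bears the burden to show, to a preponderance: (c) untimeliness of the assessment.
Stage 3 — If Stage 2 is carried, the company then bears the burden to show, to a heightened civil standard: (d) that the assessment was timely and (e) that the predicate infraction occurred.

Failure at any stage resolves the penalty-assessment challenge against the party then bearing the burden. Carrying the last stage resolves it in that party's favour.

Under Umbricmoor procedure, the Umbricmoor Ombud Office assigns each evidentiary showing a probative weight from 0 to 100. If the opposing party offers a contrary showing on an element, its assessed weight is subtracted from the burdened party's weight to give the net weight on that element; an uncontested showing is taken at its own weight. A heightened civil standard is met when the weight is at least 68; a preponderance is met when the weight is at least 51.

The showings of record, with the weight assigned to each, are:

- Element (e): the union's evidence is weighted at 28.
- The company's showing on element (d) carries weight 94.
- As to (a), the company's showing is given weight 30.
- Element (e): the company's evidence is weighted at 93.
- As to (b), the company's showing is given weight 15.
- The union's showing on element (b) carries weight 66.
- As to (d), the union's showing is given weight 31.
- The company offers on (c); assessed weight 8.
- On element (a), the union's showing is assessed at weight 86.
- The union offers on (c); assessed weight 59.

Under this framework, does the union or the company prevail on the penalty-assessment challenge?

union

At Stage 1 the union must meet a preponderance (weight is at least 51): on (a) the weight is 86 less the opposing 30 gives net 56, which does reach 51, so (a) meets the standard; on (b) the weight is 66 less the opposing 15 gives net 51, which does reach 51, so (b) meets the standard.
  Stage 1 carried; the burden remains with the union.
At Stage 2 the union must meet a preponderance (weight is at least 51): on (c) the weight is 59 less the opposing 8 gives net 51, ≥ 51, so (c) meets the standard.
  Stage 2 carried; the burden shifts to the company.
At Stage 3 the company must meet a heightened civil standard (weight is at least 68): on (d) the weight is 94 less the opposing 31 gives net 63, which does not reach 68, so (d) does not meet the standard; on (e) the weight is 93 less the opposing 28 gives net 65, < 68, so (e) does not meet the standard.
  Stage 3 not carried; the company fails its burden.
The analysis ends at Stage 3; the union prevails.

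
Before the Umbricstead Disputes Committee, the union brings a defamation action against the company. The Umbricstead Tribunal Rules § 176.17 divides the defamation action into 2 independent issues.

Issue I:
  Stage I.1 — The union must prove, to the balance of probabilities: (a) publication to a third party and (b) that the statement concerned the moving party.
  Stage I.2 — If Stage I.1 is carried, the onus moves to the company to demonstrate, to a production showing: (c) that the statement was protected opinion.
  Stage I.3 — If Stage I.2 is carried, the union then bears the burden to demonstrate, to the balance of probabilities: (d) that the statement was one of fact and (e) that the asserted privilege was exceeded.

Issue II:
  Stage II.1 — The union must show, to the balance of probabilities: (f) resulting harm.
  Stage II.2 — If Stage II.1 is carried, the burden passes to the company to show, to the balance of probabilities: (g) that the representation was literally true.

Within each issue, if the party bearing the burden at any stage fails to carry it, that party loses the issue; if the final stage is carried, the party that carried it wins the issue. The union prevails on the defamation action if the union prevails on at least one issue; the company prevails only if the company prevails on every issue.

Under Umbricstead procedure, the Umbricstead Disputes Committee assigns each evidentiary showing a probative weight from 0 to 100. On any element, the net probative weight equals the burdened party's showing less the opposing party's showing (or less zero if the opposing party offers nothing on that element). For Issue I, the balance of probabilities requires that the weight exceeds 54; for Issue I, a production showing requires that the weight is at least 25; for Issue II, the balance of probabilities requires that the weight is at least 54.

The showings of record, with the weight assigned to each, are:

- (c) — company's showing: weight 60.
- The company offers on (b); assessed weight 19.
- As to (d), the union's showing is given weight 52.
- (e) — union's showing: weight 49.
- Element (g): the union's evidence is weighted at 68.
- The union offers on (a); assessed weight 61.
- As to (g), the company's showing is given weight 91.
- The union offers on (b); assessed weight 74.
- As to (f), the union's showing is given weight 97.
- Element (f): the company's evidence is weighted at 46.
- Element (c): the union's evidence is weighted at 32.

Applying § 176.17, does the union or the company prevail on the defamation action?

company

— Issue I —
Stage I.1 — burden on union; standard: the balance of probabilities (weight exceeds 54).
    (a): 61 > 54 [met]
    (b): 74 − 19 = 55 > 54 [met]
  Stage I.1 is satisfied; the onus moves to the company.
Stage I.2 — burden on company; standard: a production showing (weight is at least 25).
    (c): 60 − 32 = 28 ≥ 25 [met]
  Stage I.2 is satisfied; the onus moves to the union.
Stage I.3 — burden on union; standard: the balance of probabilities (weight exceeds 54).
    (d): 52 ≤ 54 [not met]
    (e): 49 ≤ 54 [not met]
  The union does not carry Stage I.3.
So the company prevails on this issue.
— Issue II —
At Stage II.1 the union must meet the balance of probabilities (weight is at least 54): on (f) the weight is 97 less the opposing 46 gives net 51, which does not reach 54, so (f) does not meet the standard.
  The union does not carry Stage II.1.
So the company prevails on this issue.
Per-issue: Issue I → company; Issue II → company. The union must prevail on at least one issue; overall, the company prevails.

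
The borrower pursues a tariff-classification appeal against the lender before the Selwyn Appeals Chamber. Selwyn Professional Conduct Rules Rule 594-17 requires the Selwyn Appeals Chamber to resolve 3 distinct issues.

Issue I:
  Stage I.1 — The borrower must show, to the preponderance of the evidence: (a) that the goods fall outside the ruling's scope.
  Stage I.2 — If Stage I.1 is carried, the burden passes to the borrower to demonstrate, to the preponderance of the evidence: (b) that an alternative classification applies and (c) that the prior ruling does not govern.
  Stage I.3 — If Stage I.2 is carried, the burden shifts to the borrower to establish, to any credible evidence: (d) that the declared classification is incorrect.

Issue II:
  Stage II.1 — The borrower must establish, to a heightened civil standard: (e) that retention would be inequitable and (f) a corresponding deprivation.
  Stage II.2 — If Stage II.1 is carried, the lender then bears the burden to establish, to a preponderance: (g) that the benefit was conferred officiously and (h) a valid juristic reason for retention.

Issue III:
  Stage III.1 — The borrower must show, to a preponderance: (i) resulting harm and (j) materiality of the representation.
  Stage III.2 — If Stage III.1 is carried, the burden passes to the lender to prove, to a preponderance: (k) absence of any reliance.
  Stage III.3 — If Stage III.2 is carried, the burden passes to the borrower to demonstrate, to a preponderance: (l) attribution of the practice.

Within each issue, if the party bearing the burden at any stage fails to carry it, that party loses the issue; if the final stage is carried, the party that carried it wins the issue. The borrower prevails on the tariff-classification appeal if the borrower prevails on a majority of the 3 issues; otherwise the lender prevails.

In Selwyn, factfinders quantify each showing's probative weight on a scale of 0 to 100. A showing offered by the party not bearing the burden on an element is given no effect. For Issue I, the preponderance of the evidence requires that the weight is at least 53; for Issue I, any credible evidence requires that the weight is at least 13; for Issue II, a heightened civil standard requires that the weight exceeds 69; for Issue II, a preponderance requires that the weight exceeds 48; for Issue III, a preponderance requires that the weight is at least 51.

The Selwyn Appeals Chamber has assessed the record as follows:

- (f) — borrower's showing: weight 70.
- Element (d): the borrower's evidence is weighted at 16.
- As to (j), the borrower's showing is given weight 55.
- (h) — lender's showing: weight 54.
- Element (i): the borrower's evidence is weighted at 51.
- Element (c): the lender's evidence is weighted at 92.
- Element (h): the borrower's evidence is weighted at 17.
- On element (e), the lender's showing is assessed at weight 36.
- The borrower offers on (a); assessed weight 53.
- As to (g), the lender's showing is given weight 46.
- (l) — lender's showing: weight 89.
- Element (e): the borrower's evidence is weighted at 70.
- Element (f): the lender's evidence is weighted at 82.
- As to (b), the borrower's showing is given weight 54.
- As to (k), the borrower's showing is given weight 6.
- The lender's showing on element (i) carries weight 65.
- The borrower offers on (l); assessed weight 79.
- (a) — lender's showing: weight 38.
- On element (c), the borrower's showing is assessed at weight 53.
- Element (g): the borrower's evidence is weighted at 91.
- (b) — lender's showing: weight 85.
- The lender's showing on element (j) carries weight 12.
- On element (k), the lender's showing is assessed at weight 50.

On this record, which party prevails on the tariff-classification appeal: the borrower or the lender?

— Issue I —
Stage I.1 (borrower, the preponderance of the evidence, weight is at least 53): (a) 53 (lender's 38 disregarded) ≥ 53 — meets.
  All elements met. The borrower retains the burden for Stage I.2.
Stage I.2 (borrower, the preponderance of the evidence, weight is at least 53): (b) 54 (lender's 85 disregarded) ≥ 53 — meets; (c) 53 (lender's 92 disregarded) ≥ 53 — meets.
  Stage I.2 is satisfied; the borrower continues to bear the burden.
Stage I.3 (borrower, any credible evidence, weight is at least 13): (d) 16 ≥ 13 — meets.
  The borrower carries the last stage.
Every stage carried; the borrower prevails on this issue.
— Issue II —
Stage II.1 (borrower, a heightened civil standard, weight exceeds 69): (e) 70 (lender's 36 disregarded) > 69 — meets; (f) 70 (lender's 82 disregarded) > 69 — meets.
  All elements met. The burden passes to the lender.
Stage II.2 (lender, a preponderance, weight exceeds 48): (g) 46 (borrower's 91 disregarded) ≤ 48 — fails; (h) 54 (borrower's 17 disregarded) > 48 — meets.
  The lender does not carry Stage II.2.
So the borrower prevails on this issue.
— Issue III —
Stage III.1 — burden on borrower; standard: a preponderance (weight is at least 51).
    (i): 51 (lender's 65 disregarded) ≥ 51 [met]
    (j): 55 (lender's 12 disregarded) ≥ 51 [met]
  The borrower carries Stage III.1; the lender now bears the burden.
Stage III.2 — burden on lender; standard: a preponderance (weight is at least 51).
    (k): 50 (borrower's 6 disregarded) < 51 [not met]
  Not every element is met, so the lender fails to carry Stage III.2.
The borrower prevails on this issue.
Per-issue: Issue I → borrower; Issue II → borrower; Issue III → borrower. The borrower must prevail on a majority of issues; overall, the borrower prevails.

borrower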